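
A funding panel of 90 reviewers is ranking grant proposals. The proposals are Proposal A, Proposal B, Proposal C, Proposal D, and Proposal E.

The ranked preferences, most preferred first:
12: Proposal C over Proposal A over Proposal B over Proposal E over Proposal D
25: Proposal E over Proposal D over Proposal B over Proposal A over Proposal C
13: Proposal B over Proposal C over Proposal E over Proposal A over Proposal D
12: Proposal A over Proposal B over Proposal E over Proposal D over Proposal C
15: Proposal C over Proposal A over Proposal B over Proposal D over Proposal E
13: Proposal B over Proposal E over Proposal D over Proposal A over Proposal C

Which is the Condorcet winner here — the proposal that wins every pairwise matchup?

Proposal B

Proposal B vs Proposal A: 51–39
Proposal B vs Proposal C: 63–27
Proposal B vs Proposal D: 65–25
Proposal B vs Proposal E: 65–25
Proposal B beats every other proposal.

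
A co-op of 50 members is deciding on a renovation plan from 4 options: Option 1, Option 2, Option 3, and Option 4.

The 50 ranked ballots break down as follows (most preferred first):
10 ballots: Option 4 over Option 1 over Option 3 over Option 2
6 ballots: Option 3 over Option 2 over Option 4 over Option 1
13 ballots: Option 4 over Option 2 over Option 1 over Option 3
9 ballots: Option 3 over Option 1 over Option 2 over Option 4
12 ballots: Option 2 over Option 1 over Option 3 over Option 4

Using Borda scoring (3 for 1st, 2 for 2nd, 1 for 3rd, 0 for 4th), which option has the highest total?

Option 2

Option 1: 10×2 + 6×0 + 13×1 + 9×2 + 12×2 = 75
Option 2: 10×0 + 6×2 + 13×2 + 9×1 + 12×3 = 83
Option 3: 10×1 + 6×3 + 13×0 + 9×3 + 12×1 = 67
Option 4: 10×3 + 6×1 + 13×3 + 9×0 + 12×0 = 75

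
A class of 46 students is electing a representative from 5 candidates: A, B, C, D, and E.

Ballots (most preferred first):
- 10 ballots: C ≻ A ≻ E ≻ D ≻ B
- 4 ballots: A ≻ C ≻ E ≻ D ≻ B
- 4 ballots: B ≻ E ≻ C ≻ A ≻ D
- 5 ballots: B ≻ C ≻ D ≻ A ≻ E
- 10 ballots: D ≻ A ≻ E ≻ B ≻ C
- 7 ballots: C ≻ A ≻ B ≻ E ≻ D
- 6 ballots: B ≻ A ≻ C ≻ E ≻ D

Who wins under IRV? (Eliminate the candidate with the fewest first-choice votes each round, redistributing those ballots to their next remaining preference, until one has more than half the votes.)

Round 1: A 4, B 15, C 17, D 10, E 0. E eliminated.
Round 2: A 4, B 15, C 17, D 10. A eliminated.
Round 3: B 15, C 21, D 10. D eliminated.
Round 4: B 25, C 21. B has a majority (≥24).

B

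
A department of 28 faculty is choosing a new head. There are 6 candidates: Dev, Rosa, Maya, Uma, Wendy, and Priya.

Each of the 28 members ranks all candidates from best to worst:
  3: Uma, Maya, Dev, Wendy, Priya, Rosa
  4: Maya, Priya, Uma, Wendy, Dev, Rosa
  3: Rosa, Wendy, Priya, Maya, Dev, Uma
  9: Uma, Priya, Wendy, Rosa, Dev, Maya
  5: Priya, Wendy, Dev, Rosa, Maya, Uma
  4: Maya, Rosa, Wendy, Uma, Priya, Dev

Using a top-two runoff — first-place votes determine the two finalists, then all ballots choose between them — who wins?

Maya

Round 1 first-place votes: Dev 0, Rosa 3, Maya 8, Uma 12, Wendy 0, Priya 5. Uma and Maya advance.
Runoff: Uma is ranked above Maya on 12 ballots, Maya above Uma on 16.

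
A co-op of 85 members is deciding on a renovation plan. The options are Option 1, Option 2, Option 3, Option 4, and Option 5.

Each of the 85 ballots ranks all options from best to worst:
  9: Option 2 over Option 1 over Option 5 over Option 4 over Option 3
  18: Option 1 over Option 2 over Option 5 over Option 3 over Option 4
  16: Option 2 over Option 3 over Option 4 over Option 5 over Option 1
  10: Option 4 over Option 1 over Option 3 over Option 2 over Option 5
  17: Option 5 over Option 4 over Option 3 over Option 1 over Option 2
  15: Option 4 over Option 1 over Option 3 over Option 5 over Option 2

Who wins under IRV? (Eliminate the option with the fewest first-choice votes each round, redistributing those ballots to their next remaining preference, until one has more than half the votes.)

Round 1: Option 1 18, Option 2 25, Option 3 0, Option 4 25, Option 5 17. Option 3 eliminated.
Round 2: Option 1 18, Option 2 25, Option 4 25, Option 5 17. Option 5 eliminated.
Round 3: Option 1 18, Option 2 25, Option 4 42. Option 1 eliminated.
Round 4: Option 2 43, Option 4 42. Option 2 has a majority (≥43).

Option 2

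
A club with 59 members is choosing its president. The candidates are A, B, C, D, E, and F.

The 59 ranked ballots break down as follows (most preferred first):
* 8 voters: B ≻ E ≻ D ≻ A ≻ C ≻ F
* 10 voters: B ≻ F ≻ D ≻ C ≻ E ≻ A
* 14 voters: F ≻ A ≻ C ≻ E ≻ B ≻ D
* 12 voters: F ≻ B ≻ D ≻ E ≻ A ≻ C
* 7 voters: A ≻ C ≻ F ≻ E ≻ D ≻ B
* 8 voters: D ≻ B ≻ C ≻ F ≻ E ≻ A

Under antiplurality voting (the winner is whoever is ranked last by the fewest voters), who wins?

Last-place votes: A 18, B 7, C 12, D 14, E 0, F 8.

E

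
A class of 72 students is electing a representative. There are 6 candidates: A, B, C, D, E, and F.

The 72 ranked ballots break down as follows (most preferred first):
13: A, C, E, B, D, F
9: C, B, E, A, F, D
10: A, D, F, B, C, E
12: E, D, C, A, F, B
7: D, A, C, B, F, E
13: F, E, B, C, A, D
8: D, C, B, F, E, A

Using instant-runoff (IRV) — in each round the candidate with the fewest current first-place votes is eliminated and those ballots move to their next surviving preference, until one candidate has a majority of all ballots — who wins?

Round 1: A 23, B 0, C 9, D 15, E 12, F 13. B eliminated.
Round 2: A 23, C 9, D 15, E 12, F 13. C eliminated.
Round 3: A 23, D 15, E 21, F 13. F eliminated.
Round 4: A 23, D 15, E 34. D eliminated.
Round 5: A 30, E 42. E has a majority (≥37).

E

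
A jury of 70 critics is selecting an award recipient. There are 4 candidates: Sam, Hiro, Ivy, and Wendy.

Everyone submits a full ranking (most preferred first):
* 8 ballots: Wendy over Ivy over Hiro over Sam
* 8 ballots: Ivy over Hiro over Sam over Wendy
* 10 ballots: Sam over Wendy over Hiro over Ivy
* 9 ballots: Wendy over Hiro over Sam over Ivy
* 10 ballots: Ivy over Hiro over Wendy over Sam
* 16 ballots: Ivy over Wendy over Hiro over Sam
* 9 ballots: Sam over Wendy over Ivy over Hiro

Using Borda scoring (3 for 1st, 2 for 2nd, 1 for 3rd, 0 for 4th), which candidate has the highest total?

Sam: 8×0 + 8×1 + 10×3 + 9×1 + 10×0 + 16×0 + 9×3 = 74
Hiro: 8×1 + 8×2 + 10×1 + 9×2 + 10×2 + 16×1 + 9×0 = 88
Ivy: 8×2 + 8×3 + 10×0 + 9×0 + 10×3 + 16×3 + 9×1 = 127
Wendy: 8×3 + 8×0 + 10×2 + 9×3 + 10×1 + 16×2 + 9×2 = 131

Wendy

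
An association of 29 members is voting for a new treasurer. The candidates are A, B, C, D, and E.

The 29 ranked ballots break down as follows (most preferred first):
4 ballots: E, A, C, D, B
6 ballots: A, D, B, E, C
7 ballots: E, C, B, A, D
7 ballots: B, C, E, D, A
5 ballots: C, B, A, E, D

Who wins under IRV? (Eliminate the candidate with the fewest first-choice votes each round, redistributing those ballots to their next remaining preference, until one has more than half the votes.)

Round 1: A 6, B 7, C 5, D 0, E 11. D eliminated.
Round 2: A 6, B 7, C 5, E 11. C eliminated.
Round 3: A 6, B 12, E 11. A eliminated.
Round 4: B 18, E 11. B has a majority (≥15).

B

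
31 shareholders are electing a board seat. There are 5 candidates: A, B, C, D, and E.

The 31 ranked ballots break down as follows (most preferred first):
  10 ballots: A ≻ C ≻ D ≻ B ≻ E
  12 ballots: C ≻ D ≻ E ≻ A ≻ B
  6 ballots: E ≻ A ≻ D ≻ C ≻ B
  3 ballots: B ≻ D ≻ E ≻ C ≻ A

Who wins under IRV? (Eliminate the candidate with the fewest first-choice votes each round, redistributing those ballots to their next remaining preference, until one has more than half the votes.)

A

Round 1: A 10, B 3, C 12, D 0, E 6. D eliminated.
Round 2: A 10, B 3, C 12, E 6. B eliminated.
Round 3: A 10, C 12, E 9. E eliminated.
Round 4: A 16, C 15. A has a majority (≥16).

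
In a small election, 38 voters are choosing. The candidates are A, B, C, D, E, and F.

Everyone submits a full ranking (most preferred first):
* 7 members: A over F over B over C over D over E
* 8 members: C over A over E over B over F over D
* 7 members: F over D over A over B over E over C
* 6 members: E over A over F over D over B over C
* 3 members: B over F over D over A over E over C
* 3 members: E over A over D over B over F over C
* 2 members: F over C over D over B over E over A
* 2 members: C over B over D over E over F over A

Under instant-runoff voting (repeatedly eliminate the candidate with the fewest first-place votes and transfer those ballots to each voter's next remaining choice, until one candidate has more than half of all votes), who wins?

Round 1: A 7, B 3, C 10, D 0, E 9, F 9. D eliminated.
Round 2: A 7, B 3, C 10, E 9, F 9. B eliminated.
Round 3: A 7, C 10, E 9, F 12. A eliminated.
Round 4: C 10, E 9, F 19. E eliminated.
Round 5: C 10, F 28. F has a majority (≥20).

F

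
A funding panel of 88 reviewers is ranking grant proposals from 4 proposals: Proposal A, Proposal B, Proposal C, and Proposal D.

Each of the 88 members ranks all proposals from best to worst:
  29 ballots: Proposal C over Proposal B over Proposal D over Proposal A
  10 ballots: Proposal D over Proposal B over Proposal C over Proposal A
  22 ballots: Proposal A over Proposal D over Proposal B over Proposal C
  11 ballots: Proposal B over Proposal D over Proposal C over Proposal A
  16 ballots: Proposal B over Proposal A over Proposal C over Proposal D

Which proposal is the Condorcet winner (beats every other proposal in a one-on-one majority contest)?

Proposal B

Proposal B vs Proposal A: 66–22
Proposal B vs Proposal C: 59–29
Proposal B vs Proposal D: 56–32
Proposal B beats every other proposal.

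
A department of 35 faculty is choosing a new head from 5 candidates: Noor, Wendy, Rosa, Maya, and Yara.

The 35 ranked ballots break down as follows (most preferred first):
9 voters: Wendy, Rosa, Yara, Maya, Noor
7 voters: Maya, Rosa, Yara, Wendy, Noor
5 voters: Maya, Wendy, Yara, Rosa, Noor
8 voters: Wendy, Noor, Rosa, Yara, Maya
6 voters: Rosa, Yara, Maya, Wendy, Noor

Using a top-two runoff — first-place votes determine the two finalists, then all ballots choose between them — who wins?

Round 1 first-place votes: Noor 0, Wendy 17, Rosa 6, Maya 12, Yara 0. Wendy and Maya advance.
Runoff: Wendy is ranked above Maya on 17 ballots, Maya above Wendy on 18.

Maya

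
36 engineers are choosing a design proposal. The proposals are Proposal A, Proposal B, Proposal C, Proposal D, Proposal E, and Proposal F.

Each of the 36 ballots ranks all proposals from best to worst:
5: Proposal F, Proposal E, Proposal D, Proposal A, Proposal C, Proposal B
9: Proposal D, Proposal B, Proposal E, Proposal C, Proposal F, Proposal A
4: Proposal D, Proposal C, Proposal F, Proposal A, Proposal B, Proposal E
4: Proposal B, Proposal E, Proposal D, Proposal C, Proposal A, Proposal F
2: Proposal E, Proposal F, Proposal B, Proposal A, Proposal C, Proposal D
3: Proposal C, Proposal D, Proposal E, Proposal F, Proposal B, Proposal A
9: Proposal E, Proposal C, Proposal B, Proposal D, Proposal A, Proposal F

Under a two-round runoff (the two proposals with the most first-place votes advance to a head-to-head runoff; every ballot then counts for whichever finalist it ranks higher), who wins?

Round 1 first-place votes: Proposal A 0, Proposal B 4, Proposal C 3, Proposal D 13, Proposal E 11, Proposal F 5. Proposal D and Proposal E advance.
Runoff: Proposal D is ranked above Proposal E on 16 ballots, Proposal E above Proposal D on 20.

Proposal E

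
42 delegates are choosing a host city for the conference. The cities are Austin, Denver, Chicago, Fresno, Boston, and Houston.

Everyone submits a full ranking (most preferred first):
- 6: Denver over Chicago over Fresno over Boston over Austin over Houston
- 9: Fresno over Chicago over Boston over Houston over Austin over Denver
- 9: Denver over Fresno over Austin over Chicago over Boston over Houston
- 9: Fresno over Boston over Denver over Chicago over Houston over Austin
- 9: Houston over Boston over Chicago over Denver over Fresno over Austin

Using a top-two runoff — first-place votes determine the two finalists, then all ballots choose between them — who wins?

Round 1 first-place votes: Austin 0, Denver 15, Chicago 0, Fresno 18, Boston 0, Houston 9. Fresno and Denver advance.
Runoff: Fresno is ranked above Denver on 18 ballots, Denver above Fresno on 24.

Denver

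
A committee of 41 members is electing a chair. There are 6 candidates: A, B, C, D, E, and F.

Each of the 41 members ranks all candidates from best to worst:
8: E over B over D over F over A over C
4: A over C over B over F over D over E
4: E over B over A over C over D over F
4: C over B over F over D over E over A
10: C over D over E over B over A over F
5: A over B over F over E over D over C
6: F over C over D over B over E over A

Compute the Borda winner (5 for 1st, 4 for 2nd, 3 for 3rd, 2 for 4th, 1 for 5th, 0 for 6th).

B

A: 8×1 + 4×5 + 4×3 + 4×0 + 10×1 + 5×5 + 6×0 = 75
B: 8×4 + 4×3 + 4×4 + 4×4 + 10×2 + 5×4 + 6×2 = 128
C: 8×0 + 4×4 + 4×2 + 4×5 + 10×5 + 5×0 + 6×4 = 118
D: 8×3 + 4×1 + 4×1 + 4×2 + 10×4 + 5×1 + 6×3 = 103
E: 8×5 + 4×0 + 4×5 + 4×1 + 10×3 + 5×2 + 6×1 = 110
F: 8×2 + 4×2 + 4×0 + 4×3 + 10×0 + 5×3 + 6×5 = 81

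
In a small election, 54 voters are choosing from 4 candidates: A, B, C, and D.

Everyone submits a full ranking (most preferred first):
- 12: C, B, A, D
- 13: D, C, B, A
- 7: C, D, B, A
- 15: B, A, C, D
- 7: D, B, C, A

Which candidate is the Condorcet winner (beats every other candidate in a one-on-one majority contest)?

C

C vs A: 39–15
C vs B: 32–22
C vs D: 34–20
C beats every other candidate.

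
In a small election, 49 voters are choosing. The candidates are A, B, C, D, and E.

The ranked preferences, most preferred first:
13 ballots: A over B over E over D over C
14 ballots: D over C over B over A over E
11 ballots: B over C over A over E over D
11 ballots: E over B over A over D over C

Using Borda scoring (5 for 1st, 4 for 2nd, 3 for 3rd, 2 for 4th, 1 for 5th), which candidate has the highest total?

B

A: 13×5 + 14×2 + 11×3 + 11×3 = 159
B: 13×4 + 14×3 + 11×5 + 11×4 = 193
C: 13×1 + 14×4 + 11×4 + 11×1 = 124
D: 13×2 + 14×5 + 11×1 + 11×2 = 129
E: 13×3 + 14×1 + 11×2 + 11×5 = 130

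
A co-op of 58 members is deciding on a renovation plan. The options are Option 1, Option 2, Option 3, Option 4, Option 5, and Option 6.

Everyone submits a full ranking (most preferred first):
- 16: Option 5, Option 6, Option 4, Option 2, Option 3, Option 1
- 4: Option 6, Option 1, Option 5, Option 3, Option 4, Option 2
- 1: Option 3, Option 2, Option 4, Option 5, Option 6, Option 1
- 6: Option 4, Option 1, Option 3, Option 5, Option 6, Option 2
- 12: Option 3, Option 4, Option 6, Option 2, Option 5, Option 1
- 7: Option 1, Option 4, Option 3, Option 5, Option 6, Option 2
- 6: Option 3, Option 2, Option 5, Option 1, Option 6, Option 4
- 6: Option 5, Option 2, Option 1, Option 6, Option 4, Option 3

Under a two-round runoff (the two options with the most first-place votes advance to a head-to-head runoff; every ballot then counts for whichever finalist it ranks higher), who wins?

Round 1 first-place votes: Option 1 7, Option 2 0, Option 3 19, Option 4 6, Option 5 22, Option 6 4. Option 5 and Option 3 advance.
Runoff: Option 5 is ranked above Option 3 on 26 ballots, Option 3 above Option 5 on 32.

Option 3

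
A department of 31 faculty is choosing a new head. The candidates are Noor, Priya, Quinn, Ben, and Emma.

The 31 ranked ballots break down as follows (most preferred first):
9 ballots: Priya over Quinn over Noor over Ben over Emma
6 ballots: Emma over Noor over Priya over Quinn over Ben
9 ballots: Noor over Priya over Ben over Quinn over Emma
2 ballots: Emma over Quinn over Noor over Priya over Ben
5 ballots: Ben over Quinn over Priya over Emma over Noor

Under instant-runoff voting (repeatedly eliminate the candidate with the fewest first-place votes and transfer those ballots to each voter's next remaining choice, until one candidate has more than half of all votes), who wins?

Noor

Round 1: Noor 9, Priya 9, Quinn 0, Ben 5, Emma 8. Quinn eliminated.
Round 2: Noor 9, Priya 9, Ben 5, Emma 8. Ben eliminated.
Round 3: Noor 9, Priya 14, Emma 8. Emma eliminated.
Round 4: Noor 17, Priya 14. Noor has a majority (≥16).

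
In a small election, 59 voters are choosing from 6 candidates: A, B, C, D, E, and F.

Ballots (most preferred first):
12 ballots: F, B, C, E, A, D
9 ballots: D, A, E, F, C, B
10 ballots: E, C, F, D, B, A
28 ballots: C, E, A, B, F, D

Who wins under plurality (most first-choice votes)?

First-place votes: A 0, B 0, C 28, D 9, E 10, F 12.

C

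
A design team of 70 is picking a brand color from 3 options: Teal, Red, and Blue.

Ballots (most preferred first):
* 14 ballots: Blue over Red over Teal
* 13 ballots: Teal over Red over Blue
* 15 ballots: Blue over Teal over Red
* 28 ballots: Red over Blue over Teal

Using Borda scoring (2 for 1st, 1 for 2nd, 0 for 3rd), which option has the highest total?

Teal: 14×0 + 13×2 + 15×1 + 28×0 = 41
Red: 14×1 + 13×1 + 15×0 + 28×2 = 83
Blue: 14×2 + 13×0 + 15×2 + 28×1 = 86

Blue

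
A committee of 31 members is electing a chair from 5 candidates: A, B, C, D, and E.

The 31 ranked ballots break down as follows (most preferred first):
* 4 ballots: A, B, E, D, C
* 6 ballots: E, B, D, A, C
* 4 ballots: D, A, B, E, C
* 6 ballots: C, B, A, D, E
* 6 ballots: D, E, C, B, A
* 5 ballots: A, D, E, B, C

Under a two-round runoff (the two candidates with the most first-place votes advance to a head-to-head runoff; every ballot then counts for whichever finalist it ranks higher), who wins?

Round 1 first-place votes: A 9, B 0, C 6, D 10, E 6. D and A advance.
Runoff: D is ranked above A on 16 ballots, A above D on 15.

D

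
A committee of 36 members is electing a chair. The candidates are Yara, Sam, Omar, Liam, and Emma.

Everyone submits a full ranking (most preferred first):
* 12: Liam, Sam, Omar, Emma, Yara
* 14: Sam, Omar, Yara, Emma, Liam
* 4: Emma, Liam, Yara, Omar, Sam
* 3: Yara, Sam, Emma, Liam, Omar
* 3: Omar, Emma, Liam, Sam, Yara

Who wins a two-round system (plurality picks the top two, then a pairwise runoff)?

Round 1 first-place votes: Yara 3, Sam 14, Omar 3, Liam 12, Emma 4. Sam and Liam advance.
Runoff: Sam is ranked above Liam on 17 ballots, Liam above Sam on 19.

Liam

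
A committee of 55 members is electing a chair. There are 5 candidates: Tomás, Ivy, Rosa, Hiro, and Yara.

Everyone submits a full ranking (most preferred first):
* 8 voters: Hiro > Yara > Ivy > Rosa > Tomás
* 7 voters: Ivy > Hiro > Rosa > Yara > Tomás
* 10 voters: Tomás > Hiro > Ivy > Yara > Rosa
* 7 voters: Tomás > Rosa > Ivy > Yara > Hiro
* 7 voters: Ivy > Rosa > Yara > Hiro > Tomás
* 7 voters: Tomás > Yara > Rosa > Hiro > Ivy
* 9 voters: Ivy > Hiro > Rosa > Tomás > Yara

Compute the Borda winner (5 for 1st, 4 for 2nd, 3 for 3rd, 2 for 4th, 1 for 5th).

Tomás: 8×1 + 7×1 + 10×5 + 7×5 + 7×1 + 7×5 + 9×2 = 160
Ivy: 8×3 + 7×5 + 10×3 + 7×3 + 7×5 + 7×1 + 9×5 = 197
Rosa: 8×2 + 7×3 + 10×1 + 7×4 + 7×4 + 7×3 + 9×3 = 151
Hiro: 8×5 + 7×4 + 10×4 + 7×1 + 7×2 + 7×2 + 9×4 = 179
Yara: 8×4 + 7×2 + 10×2 + 7×2 + 7×3 + 7×4 + 9×1 = 138

Ivy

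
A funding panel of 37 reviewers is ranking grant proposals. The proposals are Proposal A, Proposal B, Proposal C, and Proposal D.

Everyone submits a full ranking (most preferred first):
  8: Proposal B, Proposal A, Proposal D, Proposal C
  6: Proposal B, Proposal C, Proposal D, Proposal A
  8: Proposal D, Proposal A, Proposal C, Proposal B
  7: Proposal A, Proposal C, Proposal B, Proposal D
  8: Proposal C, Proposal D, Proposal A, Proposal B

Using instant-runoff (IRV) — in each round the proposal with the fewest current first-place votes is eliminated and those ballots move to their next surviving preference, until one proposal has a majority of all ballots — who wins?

Proposal C

Round 1: Proposal A 7, Proposal B 14, Proposal C 8, Proposal D 8. Proposal A eliminated.
Round 2: Proposal B 14, Proposal C 15, Proposal D 8. Proposal D eliminated.
Round 3: Proposal B 14, Proposal C 23. Proposal C has a majority (≥19).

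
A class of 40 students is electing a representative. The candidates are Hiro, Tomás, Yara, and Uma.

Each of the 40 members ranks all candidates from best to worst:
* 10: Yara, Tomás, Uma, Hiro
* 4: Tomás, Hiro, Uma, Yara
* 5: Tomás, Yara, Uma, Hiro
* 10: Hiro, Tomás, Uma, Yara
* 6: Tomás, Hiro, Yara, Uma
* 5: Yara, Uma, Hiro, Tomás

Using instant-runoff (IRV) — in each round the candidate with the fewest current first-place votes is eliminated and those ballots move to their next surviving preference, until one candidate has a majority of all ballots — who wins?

Tomás

Round 1: Hiro 10, Tomás 15, Yara 15, Uma 0. Uma eliminated.
Round 2: Hiro 10, Tomás 15, Yara 15. Hiro eliminated.
Round 3: Tomás 25, Yara 15. Tomás has a majority (≥21).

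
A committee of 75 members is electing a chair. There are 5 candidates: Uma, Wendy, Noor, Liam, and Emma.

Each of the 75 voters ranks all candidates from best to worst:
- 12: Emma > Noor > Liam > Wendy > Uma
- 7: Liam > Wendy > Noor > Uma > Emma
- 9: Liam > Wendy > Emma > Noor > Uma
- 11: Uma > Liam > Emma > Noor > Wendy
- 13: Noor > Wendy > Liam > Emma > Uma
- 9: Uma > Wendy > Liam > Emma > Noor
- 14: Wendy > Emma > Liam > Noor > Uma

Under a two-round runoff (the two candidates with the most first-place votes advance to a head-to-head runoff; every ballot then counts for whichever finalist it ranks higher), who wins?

Round 1 first-place votes: Uma 20, Wendy 14, Noor 13, Liam 16, Emma 12. Uma and Liam advance.
Runoff: Uma is ranked above Liam on 20 ballots, Liam above Uma on 55.

Liam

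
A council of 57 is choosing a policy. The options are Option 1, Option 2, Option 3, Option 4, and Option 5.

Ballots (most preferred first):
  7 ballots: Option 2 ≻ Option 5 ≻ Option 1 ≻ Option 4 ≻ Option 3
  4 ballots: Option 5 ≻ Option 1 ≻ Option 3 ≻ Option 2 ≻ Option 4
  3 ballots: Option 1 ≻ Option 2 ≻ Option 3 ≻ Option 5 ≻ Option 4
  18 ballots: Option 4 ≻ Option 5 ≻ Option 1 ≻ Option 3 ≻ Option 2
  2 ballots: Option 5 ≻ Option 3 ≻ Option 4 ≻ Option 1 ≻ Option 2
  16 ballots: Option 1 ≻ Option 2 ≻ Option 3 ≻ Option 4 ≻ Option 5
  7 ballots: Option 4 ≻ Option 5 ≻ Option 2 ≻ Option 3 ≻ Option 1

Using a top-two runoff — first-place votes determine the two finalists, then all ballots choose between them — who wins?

Round 1 first-place votes: Option 1 19, Option 2 7, Option 3 0, Option 4 25, Option 5 6. Option 4 and Option 1 advance.
Runoff: Option 4 is ranked above Option 1 on 27 ballots, Option 1 above Option 4 on 30.

Option 1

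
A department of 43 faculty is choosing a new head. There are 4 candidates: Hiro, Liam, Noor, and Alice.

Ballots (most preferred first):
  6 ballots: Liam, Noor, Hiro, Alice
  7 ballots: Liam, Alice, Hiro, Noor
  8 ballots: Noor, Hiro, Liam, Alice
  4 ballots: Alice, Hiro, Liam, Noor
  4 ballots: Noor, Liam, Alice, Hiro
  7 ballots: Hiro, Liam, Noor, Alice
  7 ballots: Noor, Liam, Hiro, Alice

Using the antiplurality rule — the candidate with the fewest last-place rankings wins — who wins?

Last-place votes: Hiro 4, Liam 0, Noor 11, Alice 28.

Liam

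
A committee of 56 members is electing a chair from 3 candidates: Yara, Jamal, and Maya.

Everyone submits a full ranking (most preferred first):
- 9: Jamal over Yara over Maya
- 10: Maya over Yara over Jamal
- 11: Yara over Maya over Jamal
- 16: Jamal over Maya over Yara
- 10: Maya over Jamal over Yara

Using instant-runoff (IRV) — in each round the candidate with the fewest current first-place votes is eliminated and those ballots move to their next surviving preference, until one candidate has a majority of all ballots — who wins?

Round 1: Yara 11, Jamal 25, Maya 20. Yara eliminated.
Round 2: Jamal 25, Maya 31. Maya has a majority (≥29).

Maya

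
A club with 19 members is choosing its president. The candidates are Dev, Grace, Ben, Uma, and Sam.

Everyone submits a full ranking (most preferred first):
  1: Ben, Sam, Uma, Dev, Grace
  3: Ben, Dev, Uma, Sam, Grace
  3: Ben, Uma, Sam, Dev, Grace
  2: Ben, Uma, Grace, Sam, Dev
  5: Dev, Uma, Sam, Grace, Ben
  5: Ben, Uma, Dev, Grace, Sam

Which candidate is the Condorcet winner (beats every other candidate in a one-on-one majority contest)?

Ben

Ben vs Dev: 14–5
Ben vs Grace: 14–5
Ben vs Uma: 14–5
Ben vs Sam: 14–5
Ben beats every other candidate.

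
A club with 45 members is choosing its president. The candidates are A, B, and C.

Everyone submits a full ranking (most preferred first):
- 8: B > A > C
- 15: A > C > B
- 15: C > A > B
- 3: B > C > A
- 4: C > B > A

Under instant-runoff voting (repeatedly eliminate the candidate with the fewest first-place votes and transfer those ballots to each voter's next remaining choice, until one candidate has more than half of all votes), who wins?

Round 1: A 15, B 11, C 19. B eliminated.
Round 2: A 23, C 22. A has a majority (≥23).

A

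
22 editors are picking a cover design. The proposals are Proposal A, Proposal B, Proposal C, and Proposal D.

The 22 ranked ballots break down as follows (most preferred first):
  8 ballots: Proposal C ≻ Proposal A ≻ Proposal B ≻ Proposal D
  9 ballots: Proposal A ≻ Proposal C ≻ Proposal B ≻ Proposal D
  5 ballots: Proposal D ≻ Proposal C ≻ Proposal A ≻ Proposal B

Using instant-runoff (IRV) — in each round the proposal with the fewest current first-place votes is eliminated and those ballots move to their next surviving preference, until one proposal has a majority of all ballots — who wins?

Round 1: Proposal A 9, Proposal B 0, Proposal C 8, Proposal D 5. Proposal B eliminated.
Round 2: Proposal A 9, Proposal C 8, Proposal D 5. Proposal D eliminated.
Round 3: Proposal A 9, Proposal C 13. Proposal C has a majority (≥12).

Proposal C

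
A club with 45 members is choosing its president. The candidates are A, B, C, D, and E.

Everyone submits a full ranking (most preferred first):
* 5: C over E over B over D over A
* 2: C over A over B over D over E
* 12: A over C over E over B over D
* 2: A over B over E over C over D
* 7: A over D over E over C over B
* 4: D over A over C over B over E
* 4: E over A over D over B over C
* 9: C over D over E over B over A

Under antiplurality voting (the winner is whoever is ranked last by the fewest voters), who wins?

Last-place votes: A 14, B 7, C 4, D 14, E 6.

C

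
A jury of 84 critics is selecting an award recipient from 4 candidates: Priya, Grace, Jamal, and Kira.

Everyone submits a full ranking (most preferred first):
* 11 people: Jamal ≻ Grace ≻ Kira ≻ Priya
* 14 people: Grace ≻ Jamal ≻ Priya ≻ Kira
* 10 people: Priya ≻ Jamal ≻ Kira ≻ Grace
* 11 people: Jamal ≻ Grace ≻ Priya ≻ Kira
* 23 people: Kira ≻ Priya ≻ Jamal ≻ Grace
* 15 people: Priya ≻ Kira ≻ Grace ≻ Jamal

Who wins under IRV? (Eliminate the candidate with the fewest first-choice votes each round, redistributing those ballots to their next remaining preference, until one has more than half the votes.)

Round 1: Priya 25, Grace 14, Jamal 22, Kira 23. Grace eliminated.
Round 2: Priya 25, Jamal 36, Kira 23. Kira eliminated.
Round 3: Priya 48, Jamal 36. Priya has a majority (≥43).

Priya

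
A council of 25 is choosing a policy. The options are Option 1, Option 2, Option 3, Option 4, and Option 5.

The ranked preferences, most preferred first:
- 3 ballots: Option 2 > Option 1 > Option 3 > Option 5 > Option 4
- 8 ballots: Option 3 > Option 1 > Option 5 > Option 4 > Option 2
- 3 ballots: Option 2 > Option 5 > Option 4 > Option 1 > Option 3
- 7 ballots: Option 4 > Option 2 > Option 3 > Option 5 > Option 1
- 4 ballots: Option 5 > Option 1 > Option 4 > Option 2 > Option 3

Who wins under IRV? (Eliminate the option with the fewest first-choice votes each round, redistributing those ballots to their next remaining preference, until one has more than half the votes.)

Option 4

Round 1: Option 1 0, Option 2 6, Option 3 8, Option 4 7, Option 5 4. Option 1 eliminated.
Round 2: Option 2 6, Option 3 8, Option 4 7, Option 5 4. Option 5 eliminated.
Round 3: Option 2 6, Option 3 8, Option 4 11. Option 2 eliminated.
Round 4: Option 3 11, Option 4 14. Option 4 has a majority (≥13).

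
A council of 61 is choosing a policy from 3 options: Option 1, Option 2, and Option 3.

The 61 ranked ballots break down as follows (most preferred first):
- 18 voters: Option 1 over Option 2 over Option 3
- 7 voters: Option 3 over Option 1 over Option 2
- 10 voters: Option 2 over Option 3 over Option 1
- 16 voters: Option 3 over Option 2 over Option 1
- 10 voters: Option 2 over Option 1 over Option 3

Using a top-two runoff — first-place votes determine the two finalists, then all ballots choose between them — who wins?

Round 1 first-place votes: Option 1 18, Option 2 20, Option 3 23. Option 3 and Option 2 advance.
Runoff: Option 3 is ranked above Option 2 on 23 ballots, Option 2 above Option 3 on 38.

Option 2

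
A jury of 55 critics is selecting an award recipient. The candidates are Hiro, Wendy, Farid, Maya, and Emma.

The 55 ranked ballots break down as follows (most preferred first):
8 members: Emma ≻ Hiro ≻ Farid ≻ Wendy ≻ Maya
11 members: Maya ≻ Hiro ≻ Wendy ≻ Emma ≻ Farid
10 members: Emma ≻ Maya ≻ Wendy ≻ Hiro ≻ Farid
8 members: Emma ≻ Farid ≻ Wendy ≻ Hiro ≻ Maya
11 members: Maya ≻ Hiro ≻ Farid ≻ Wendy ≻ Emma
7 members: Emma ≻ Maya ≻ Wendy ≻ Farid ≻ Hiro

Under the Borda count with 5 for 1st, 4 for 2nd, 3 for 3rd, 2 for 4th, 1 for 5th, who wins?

Emma

Hiro: 8×4 + 11×4 + 10×2 + 8×2 + 11×4 + 7×1 = 163
Wendy: 8×2 + 11×3 + 10×3 + 8×3 + 11×2 + 7×3 = 146
Farid: 8×3 + 11×1 + 10×1 + 8×4 + 11×3 + 7×2 = 124
Maya: 8×1 + 11×5 + 10×4 + 8×1 + 11×5 + 7×4 = 194
Emma: 8×5 + 11×2 + 10×5 + 8×5 + 11×1 + 7×5 = 198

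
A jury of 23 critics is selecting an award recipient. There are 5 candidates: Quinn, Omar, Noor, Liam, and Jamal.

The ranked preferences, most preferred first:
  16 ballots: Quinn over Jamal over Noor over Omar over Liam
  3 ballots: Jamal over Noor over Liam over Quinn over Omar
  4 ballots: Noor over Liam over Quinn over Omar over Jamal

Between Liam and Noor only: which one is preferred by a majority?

Noor

Liam is ranked above Noor on 0 ballots; Noor above Liam on 23.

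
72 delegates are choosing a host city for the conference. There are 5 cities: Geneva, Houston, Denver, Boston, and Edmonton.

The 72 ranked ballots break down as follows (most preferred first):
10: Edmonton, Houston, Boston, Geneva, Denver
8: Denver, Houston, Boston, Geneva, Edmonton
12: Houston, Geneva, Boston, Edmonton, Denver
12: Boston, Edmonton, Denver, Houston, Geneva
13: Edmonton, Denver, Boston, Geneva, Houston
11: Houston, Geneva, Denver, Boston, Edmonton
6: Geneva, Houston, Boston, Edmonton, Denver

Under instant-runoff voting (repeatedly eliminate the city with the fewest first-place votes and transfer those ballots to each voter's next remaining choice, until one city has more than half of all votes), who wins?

Round 1: Geneva 6, Houston 23, Denver 8, Boston 12, Edmonton 23. Geneva eliminated.
Round 2: Houston 29, Denver 8, Boston 12, Edmonton 23. Denver eliminated.
Round 3: Houston 37, Boston 12, Edmonton 23. Houston has a majority (≥37).

Houston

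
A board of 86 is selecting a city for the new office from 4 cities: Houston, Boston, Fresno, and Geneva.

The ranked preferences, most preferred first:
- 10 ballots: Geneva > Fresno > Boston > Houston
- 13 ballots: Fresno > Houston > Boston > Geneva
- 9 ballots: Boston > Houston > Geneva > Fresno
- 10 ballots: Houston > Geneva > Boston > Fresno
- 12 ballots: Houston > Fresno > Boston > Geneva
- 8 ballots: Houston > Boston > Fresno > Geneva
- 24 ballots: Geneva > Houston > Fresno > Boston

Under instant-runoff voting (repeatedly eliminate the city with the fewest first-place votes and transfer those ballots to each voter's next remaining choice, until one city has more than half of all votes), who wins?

Round 1: Houston 30, Boston 9, Fresno 13, Geneva 34. Boston eliminated.
Round 2: Houston 39, Fresno 13, Geneva 34. Fresno eliminated.
Round 3: Houston 52, Geneva 34. Houston has a majority (≥44).

Houston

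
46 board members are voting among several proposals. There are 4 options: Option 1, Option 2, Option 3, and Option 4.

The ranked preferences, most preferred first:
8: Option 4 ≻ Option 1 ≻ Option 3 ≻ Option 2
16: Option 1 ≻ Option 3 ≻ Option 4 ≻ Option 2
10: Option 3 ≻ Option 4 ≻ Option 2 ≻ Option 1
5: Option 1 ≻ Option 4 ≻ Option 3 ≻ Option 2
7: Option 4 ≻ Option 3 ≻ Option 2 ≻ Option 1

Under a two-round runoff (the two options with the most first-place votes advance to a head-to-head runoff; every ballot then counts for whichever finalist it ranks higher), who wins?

Option 4

Round 1 first-place votes: Option 1 21, Option 2 0, Option 3 10, Option 4 15. Option 1 and Option 4 advance.
Runoff: Option 1 is ranked above Option 4 on 21 ballots, Option 4 above Option 1 on 25.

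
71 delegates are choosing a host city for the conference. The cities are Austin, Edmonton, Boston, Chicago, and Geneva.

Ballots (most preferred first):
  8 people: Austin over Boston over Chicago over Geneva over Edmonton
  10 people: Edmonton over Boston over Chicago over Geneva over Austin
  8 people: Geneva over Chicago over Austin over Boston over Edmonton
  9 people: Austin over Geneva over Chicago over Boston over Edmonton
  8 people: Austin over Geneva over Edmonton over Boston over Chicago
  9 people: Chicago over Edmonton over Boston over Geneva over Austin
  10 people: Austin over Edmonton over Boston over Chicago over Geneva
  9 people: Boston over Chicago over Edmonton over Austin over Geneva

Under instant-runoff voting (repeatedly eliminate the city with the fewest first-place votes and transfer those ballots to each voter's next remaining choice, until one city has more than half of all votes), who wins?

Chicago

Round 1: Austin 35, Edmonton 10, Boston 9, Chicago 9, Geneva 8. Geneva eliminated.
Round 2: Austin 35, Edmonton 10, Boston 9, Chicago 17. Boston eliminated.
Round 3: Austin 35, Edmonton 10, Chicago 26. Edmonton eliminated.
Round 4: Austin 35, Chicago 36. Chicago has a majority (≥36).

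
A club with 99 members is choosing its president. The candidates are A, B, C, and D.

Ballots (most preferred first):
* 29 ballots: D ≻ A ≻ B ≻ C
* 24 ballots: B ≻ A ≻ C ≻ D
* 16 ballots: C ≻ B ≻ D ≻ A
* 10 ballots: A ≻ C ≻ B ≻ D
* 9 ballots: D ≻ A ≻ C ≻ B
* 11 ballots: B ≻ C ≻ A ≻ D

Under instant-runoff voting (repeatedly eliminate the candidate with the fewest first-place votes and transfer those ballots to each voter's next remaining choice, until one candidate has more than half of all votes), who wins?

B

Round 1: A 10, B 35, C 16, D 38. A eliminated.
Round 2: B 35, C 26, D 38. C eliminated.
Round 3: B 61, D 38. B has a majority (≥50).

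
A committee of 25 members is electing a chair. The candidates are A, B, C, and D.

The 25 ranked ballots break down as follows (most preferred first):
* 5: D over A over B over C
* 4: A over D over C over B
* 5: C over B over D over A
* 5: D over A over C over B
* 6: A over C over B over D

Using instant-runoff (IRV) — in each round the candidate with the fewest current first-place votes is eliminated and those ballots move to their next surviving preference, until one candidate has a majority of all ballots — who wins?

D

Round 1: A 10, B 0, C 5, D 10. B eliminated.
Round 2: A 10, C 5, D 10. C eliminated.
Round 3: A 10, D 15. D has a majority (≥13).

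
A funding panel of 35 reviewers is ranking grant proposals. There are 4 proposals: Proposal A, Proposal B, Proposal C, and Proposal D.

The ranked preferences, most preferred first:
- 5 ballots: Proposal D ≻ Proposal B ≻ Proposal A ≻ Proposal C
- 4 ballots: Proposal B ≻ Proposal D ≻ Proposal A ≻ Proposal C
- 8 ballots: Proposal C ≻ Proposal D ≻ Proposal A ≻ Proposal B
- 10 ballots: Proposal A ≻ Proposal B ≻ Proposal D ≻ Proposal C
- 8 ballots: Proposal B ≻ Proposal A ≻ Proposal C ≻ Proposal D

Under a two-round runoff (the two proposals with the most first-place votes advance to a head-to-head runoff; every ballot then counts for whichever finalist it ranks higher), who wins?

Proposal A

Round 1 first-place votes: Proposal A 10, Proposal B 12, Proposal C 8, Proposal D 5. Proposal B and Proposal A advance.
Runoff: Proposal B is ranked above Proposal A on 17 ballots, Proposal A above Proposal B on 18.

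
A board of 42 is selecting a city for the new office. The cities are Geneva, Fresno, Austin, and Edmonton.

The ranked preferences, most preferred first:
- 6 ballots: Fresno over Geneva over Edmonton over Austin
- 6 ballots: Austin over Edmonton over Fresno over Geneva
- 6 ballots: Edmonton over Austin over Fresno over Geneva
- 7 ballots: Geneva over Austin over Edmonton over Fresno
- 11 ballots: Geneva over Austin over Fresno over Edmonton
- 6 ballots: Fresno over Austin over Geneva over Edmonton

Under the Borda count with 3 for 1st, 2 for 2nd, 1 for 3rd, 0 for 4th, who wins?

Geneva: 6×2 + 6×0 + 6×0 + 7×3 + 11×3 + 6×1 = 72
Fresno: 6×3 + 6×1 + 6×1 + 7×0 + 11×1 + 6×3 = 59
Austin: 6×0 + 6×3 + 6×2 + 7×2 + 11×2 + 6×2 = 78
Edmonton: 6×1 + 6×2 + 6×3 + 7×1 + 11×0 + 6×0 = 43

Austin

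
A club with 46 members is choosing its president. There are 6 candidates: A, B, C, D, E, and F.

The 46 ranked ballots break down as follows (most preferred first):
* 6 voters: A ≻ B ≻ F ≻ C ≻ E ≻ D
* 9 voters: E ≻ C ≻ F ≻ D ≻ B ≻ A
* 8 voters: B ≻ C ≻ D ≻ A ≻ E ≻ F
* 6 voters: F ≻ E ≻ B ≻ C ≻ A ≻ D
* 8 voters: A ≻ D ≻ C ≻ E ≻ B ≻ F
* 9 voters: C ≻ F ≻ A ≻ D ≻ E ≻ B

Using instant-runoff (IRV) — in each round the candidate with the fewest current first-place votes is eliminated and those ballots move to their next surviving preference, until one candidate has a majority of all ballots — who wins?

Round 1: A 14, B 8, C 9, D 0, E 9, F 6. D eliminated.
Round 2: A 14, B 8, C 9, E 9, F 6. F eliminated.
Round 3: A 14, B 8, C 9, E 15. B eliminated.
Round 4: A 14, C 17, E 15. A eliminated.
Round 5: C 31, E 15. C has a majority (≥24).

C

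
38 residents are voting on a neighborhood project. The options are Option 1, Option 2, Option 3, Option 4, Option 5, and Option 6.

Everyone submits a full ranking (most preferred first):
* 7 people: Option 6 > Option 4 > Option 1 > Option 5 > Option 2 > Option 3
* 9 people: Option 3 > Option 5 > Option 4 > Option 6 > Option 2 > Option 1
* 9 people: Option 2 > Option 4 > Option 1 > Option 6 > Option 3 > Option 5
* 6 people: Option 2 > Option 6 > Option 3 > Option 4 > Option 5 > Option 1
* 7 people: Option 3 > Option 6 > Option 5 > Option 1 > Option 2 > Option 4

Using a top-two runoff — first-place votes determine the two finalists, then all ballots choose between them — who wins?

Round 1 first-place votes: Option 1 0, Option 2 15, Option 3 16, Option 4 0, Option 5 0, Option 6 7. Option 3 and Option 2 advance.
Runoff: Option 3 is ranked above Option 2 on 16 ballots, Option 2 above Option 3 on 22.

Option 2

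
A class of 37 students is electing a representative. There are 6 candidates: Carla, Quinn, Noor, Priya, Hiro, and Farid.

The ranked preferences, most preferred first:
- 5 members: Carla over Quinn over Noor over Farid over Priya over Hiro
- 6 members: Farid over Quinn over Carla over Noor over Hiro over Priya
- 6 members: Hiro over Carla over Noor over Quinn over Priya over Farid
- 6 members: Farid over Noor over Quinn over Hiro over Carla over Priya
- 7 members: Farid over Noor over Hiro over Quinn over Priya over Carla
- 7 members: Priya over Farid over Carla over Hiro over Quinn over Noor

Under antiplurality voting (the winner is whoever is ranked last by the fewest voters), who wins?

Quinn

Last-place votes: Carla 7, Quinn 0, Noor 7, Priya 12, Hiro 5, Farid 6.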